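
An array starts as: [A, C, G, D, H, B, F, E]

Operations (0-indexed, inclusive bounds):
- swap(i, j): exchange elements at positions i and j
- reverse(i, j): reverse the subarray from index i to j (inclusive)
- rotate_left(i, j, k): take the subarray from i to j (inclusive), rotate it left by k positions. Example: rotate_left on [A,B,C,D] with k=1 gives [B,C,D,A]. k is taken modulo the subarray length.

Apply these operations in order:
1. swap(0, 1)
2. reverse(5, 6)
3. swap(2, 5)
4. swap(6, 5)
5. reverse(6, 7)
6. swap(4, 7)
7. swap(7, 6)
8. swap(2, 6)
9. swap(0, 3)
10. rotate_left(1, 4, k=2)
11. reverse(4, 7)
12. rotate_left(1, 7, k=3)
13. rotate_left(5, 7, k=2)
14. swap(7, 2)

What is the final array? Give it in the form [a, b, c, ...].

After 1 (swap(0, 1)): [C, A, G, D, H, B, F, E]
After 2 (reverse(5, 6)): [C, A, G, D, H, F, B, E]
After 3 (swap(2, 5)): [C, A, F, D, H, G, B, E]
After 4 (swap(6, 5)): [C, A, F, D, H, B, G, E]
After 5 (reverse(6, 7)): [C, A, F, D, H, B, E, G]
After 6 (swap(4, 7)): [C, A, F, D, G, B, E, H]
After 7 (swap(7, 6)): [C, A, F, D, G, B, H, E]
After 8 (swap(2, 6)): [C, A, H, D, G, B, F, E]
After 9 (swap(0, 3)): [D, A, H, C, G, B, F, E]
After 10 (rotate_left(1, 4, k=2)): [D, C, G, A, H, B, F, E]
After 11 (reverse(4, 7)): [D, C, G, A, E, F, B, H]
After 12 (rotate_left(1, 7, k=3)): [D, E, F, B, H, C, G, A]
After 13 (rotate_left(5, 7, k=2)): [D, E, F, B, H, A, C, G]
After 14 (swap(7, 2)): [D, E, G, B, H, A, C, F]

Answer: [D, E, G, B, H, A, C, F]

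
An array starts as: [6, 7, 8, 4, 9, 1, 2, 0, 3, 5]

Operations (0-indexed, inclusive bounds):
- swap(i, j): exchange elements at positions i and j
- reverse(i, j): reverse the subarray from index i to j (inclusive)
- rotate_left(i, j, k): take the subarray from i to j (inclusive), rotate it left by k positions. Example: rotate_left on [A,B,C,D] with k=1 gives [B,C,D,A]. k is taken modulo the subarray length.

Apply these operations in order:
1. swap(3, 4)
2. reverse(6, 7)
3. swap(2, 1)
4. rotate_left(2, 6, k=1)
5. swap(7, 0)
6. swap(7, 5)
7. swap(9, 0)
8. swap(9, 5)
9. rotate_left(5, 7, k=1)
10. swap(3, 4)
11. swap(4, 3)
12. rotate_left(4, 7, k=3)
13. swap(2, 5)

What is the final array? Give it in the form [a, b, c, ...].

After 1 (swap(3, 4)): [6, 7, 8, 9, 4, 1, 2, 0, 3, 5]
After 2 (reverse(6, 7)): [6, 7, 8, 9, 4, 1, 0, 2, 3, 5]
After 3 (swap(2, 1)): [6, 8, 7, 9, 4, 1, 0, 2, 3, 5]
After 4 (rotate_left(2, 6, k=1)): [6, 8, 9, 4, 1, 0, 7, 2, 3, 5]
After 5 (swap(7, 0)): [2, 8, 9, 4, 1, 0, 7, 6, 3, 5]
After 6 (swap(7, 5)): [2, 8, 9, 4, 1, 6, 7, 0, 3, 5]
After 7 (swap(9, 0)): [5, 8, 9, 4, 1, 6, 7, 0, 3, 2]
After 8 (swap(9, 5)): [5, 8, 9, 4, 1, 2, 7, 0, 3, 6]
After 9 (rotate_left(5, 7, k=1)): [5, 8, 9, 4, 1, 7, 0, 2, 3, 6]
After 10 (swap(3, 4)): [5, 8, 9, 1, 4, 7, 0, 2, 3, 6]
After 11 (swap(4, 3)): [5, 8, 9, 4, 1, 7, 0, 2, 3, 6]
After 12 (rotate_left(4, 7, k=3)): [5, 8, 9, 4, 2, 1, 7, 0, 3, 6]
After 13 (swap(2, 5)): [5, 8, 1, 4, 2, 9, 7, 0, 3, 6]

Answer: [5, 8, 1, 4, 2, 9, 7, 0, 3, 6]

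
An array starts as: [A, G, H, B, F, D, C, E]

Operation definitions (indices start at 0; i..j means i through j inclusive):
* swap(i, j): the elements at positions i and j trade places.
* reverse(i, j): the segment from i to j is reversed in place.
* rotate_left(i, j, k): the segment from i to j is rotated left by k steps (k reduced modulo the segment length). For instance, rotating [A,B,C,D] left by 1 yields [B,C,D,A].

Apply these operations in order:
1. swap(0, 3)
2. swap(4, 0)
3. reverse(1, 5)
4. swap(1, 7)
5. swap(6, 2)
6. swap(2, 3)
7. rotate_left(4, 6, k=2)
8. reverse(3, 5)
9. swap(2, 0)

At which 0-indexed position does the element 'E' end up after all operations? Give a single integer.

After 1 (swap(0, 3)): [B, G, H, A, F, D, C, E]
After 2 (swap(4, 0)): [F, G, H, A, B, D, C, E]
After 3 (reverse(1, 5)): [F, D, B, A, H, G, C, E]
After 4 (swap(1, 7)): [F, E, B, A, H, G, C, D]
After 5 (swap(6, 2)): [F, E, C, A, H, G, B, D]
After 6 (swap(2, 3)): [F, E, A, C, H, G, B, D]
After 7 (rotate_left(4, 6, k=2)): [F, E, A, C, B, H, G, D]
After 8 (reverse(3, 5)): [F, E, A, H, B, C, G, D]
After 9 (swap(2, 0)): [A, E, F, H, B, C, G, D]

Answer: 1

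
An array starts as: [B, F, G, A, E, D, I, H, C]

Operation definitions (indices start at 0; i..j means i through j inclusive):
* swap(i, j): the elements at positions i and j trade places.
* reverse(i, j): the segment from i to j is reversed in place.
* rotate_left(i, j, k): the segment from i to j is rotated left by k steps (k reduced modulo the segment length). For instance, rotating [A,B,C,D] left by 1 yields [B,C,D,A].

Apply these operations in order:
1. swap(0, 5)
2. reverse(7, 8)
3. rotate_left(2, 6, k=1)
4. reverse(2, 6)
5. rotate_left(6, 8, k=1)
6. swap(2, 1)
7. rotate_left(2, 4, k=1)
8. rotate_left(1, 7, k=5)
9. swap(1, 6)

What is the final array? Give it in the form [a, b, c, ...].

After 1 (swap(0, 5)): [D, F, G, A, E, B, I, H, C]
After 2 (reverse(7, 8)): [D, F, G, A, E, B, I, C, H]
After 3 (rotate_left(2, 6, k=1)): [D, F, A, E, B, I, G, C, H]
After 4 (reverse(2, 6)): [D, F, G, I, B, E, A, C, H]
After 5 (rotate_left(6, 8, k=1)): [D, F, G, I, B, E, C, H, A]
After 6 (swap(2, 1)): [D, G, F, I, B, E, C, H, A]
After 7 (rotate_left(2, 4, k=1)): [D, G, I, B, F, E, C, H, A]
After 8 (rotate_left(1, 7, k=5)): [D, C, H, G, I, B, F, E, A]
After 9 (swap(1, 6)): [D, F, H, G, I, B, C, E, A]

Answer: [D, F, H, G, I, B, C, E, A]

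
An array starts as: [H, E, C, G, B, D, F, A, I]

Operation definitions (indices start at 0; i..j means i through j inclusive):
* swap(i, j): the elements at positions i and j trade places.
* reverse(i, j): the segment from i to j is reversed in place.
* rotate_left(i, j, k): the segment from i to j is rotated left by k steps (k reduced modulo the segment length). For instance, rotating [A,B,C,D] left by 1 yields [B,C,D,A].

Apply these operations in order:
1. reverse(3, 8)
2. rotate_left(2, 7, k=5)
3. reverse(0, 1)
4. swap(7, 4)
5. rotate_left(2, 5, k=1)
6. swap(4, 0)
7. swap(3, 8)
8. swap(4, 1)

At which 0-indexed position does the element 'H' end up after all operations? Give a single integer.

After 1 (reverse(3, 8)): [H, E, C, I, A, F, D, B, G]
After 2 (rotate_left(2, 7, k=5)): [H, E, B, C, I, A, F, D, G]
After 3 (reverse(0, 1)): [E, H, B, C, I, A, F, D, G]
After 4 (swap(7, 4)): [E, H, B, C, D, A, F, I, G]
After 5 (rotate_left(2, 5, k=1)): [E, H, C, D, A, B, F, I, G]
After 6 (swap(4, 0)): [A, H, C, D, E, B, F, I, G]
After 7 (swap(3, 8)): [A, H, C, G, E, B, F, I, D]
After 8 (swap(4, 1)): [A, E, C, G, H, B, F, I, D]

Answer: 4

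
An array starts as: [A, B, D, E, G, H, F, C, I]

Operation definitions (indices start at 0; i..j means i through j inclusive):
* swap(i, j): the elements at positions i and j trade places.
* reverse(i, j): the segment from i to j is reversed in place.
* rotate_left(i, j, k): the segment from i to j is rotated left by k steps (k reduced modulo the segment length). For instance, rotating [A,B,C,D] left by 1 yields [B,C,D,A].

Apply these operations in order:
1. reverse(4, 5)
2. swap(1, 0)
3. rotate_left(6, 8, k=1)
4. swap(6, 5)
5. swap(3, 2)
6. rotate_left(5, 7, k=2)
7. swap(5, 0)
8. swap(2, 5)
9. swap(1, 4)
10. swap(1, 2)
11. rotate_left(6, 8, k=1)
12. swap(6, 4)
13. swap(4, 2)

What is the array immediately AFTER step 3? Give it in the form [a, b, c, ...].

After 1 (reverse(4, 5)): [A, B, D, E, H, G, F, C, I]
After 2 (swap(1, 0)): [B, A, D, E, H, G, F, C, I]
After 3 (rotate_left(6, 8, k=1)): [B, A, D, E, H, G, C, I, F]

Answer: [B, A, D, E, H, G, C, I, F]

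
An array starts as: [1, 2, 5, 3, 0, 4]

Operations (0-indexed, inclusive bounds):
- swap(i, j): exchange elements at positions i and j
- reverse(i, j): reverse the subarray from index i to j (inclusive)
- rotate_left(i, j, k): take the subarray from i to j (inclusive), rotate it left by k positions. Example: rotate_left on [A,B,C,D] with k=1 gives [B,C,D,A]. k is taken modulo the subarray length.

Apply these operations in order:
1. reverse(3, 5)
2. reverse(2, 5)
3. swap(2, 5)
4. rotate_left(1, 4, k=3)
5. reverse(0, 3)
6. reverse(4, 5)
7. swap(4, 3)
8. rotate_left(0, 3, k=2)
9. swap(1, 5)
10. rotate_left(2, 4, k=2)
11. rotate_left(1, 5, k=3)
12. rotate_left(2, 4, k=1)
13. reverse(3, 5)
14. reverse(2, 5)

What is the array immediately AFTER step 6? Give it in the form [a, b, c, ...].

After 1 (reverse(3, 5)): [1, 2, 5, 4, 0, 3]
After 2 (reverse(2, 5)): [1, 2, 3, 0, 4, 5]
After 3 (swap(2, 5)): [1, 2, 5, 0, 4, 3]
After 4 (rotate_left(1, 4, k=3)): [1, 4, 2, 5, 0, 3]
After 5 (reverse(0, 3)): [5, 2, 4, 1, 0, 3]
After 6 (reverse(4, 5)): [5, 2, 4, 1, 3, 0]

Answer: [5, 2, 4, 1, 3, 0]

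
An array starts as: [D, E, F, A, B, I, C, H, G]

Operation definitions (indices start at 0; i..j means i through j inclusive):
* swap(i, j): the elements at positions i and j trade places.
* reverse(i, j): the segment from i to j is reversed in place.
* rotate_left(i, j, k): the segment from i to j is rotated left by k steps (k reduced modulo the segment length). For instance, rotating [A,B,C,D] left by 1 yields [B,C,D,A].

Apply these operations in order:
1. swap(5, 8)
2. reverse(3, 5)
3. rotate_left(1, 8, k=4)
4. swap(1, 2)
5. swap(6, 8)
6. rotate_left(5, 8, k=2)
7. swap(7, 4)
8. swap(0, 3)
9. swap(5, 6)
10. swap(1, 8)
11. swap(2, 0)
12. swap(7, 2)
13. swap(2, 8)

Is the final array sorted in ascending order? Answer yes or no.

Answer: yes

Derivation:
After 1 (swap(5, 8)): [D, E, F, A, B, G, C, H, I]
After 2 (reverse(3, 5)): [D, E, F, G, B, A, C, H, I]
After 3 (rotate_left(1, 8, k=4)): [D, A, C, H, I, E, F, G, B]
After 4 (swap(1, 2)): [D, C, A, H, I, E, F, G, B]
After 5 (swap(6, 8)): [D, C, A, H, I, E, B, G, F]
After 6 (rotate_left(5, 8, k=2)): [D, C, A, H, I, G, F, E, B]
After 7 (swap(7, 4)): [D, C, A, H, E, G, F, I, B]
After 8 (swap(0, 3)): [H, C, A, D, E, G, F, I, B]
After 9 (swap(5, 6)): [H, C, A, D, E, F, G, I, B]
After 10 (swap(1, 8)): [H, B, A, D, E, F, G, I, C]
After 11 (swap(2, 0)): [A, B, H, D, E, F, G, I, C]
After 12 (swap(7, 2)): [A, B, I, D, E, F, G, H, C]
After 13 (swap(2, 8)): [A, B, C, D, E, F, G, H, I]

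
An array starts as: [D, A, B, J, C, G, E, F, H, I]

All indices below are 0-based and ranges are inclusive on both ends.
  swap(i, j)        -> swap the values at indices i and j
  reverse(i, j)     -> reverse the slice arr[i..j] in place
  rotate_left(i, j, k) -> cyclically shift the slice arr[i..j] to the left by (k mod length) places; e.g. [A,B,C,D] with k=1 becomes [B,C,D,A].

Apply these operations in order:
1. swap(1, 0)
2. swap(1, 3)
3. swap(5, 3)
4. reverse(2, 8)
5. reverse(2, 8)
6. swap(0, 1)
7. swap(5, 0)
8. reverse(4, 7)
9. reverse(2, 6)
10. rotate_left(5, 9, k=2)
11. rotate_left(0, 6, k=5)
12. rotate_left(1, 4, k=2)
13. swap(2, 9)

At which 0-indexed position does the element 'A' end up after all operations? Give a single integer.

After 1 (swap(1, 0)): [A, D, B, J, C, G, E, F, H, I]
After 2 (swap(1, 3)): [A, J, B, D, C, G, E, F, H, I]
After 3 (swap(5, 3)): [A, J, B, G, C, D, E, F, H, I]
After 4 (reverse(2, 8)): [A, J, H, F, E, D, C, G, B, I]
After 5 (reverse(2, 8)): [A, J, B, G, C, D, E, F, H, I]
After 6 (swap(0, 1)): [J, A, B, G, C, D, E, F, H, I]
After 7 (swap(5, 0)): [D, A, B, G, C, J, E, F, H, I]
After 8 (reverse(4, 7)): [D, A, B, G, F, E, J, C, H, I]
After 9 (reverse(2, 6)): [D, A, J, E, F, G, B, C, H, I]
After 10 (rotate_left(5, 9, k=2)): [D, A, J, E, F, C, H, I, G, B]
After 11 (rotate_left(0, 6, k=5)): [C, H, D, A, J, E, F, I, G, B]
After 12 (rotate_left(1, 4, k=2)): [C, A, J, H, D, E, F, I, G, B]
After 13 (swap(2, 9)): [C, A, B, H, D, E, F, I, G, J]

Answer: 1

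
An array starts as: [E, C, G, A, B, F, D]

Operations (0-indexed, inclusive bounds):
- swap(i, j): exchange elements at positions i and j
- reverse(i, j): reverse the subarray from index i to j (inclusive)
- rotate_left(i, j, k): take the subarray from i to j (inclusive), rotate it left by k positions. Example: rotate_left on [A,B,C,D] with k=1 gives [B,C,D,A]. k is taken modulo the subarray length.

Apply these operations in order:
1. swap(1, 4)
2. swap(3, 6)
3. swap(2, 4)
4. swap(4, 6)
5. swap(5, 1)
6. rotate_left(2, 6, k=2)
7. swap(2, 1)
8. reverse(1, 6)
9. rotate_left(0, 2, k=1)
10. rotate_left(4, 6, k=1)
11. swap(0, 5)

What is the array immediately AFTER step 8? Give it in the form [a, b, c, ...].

After 1 (swap(1, 4)): [E, B, G, A, C, F, D]
After 2 (swap(3, 6)): [E, B, G, D, C, F, A]
After 3 (swap(2, 4)): [E, B, C, D, G, F, A]
After 4 (swap(4, 6)): [E, B, C, D, A, F, G]
After 5 (swap(5, 1)): [E, F, C, D, A, B, G]
After 6 (rotate_left(2, 6, k=2)): [E, F, A, B, G, C, D]
After 7 (swap(2, 1)): [E, A, F, B, G, C, D]
After 8 (reverse(1, 6)): [E, D, C, G, B, F, A]

Answer: [E, D, C, G, B, F, A]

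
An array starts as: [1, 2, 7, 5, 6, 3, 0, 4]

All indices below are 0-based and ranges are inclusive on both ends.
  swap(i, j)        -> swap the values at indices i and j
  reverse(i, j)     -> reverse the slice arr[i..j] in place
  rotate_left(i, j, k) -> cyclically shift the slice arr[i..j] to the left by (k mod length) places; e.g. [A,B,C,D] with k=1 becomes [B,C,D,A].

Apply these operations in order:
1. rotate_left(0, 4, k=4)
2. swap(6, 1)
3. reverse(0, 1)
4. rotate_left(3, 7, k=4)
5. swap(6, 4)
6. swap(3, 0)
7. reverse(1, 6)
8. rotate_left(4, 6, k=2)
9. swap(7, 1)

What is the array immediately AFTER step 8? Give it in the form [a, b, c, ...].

After 1 (rotate_left(0, 4, k=4)): [6, 1, 2, 7, 5, 3, 0, 4]
After 2 (swap(6, 1)): [6, 0, 2, 7, 5, 3, 1, 4]
After 3 (reverse(0, 1)): [0, 6, 2, 7, 5, 3, 1, 4]
After 4 (rotate_left(3, 7, k=4)): [0, 6, 2, 4, 7, 5, 3, 1]
After 5 (swap(6, 4)): [0, 6, 2, 4, 3, 5, 7, 1]
After 6 (swap(3, 0)): [4, 6, 2, 0, 3, 5, 7, 1]
After 7 (reverse(1, 6)): [4, 7, 5, 3, 0, 2, 6, 1]
After 8 (rotate_left(4, 6, k=2)): [4, 7, 5, 3, 6, 0, 2, 1]

Answer: [4, 7, 5, 3, 6, 0, 2, 1]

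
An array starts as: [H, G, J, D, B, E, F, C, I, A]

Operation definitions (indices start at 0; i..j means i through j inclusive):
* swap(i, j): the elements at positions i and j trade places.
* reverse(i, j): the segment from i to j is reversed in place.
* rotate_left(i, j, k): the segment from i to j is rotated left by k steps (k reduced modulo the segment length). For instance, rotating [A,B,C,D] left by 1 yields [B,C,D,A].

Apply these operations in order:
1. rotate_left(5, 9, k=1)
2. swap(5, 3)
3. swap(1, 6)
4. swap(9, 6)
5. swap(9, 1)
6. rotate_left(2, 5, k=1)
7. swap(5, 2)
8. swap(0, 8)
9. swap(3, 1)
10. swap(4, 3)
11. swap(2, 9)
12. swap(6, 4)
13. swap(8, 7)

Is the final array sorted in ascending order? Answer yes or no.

Answer: yes

Derivation:
After 1 (rotate_left(5, 9, k=1)): [H, G, J, D, B, F, C, I, A, E]
After 2 (swap(5, 3)): [H, G, J, F, B, D, C, I, A, E]
After 3 (swap(1, 6)): [H, C, J, F, B, D, G, I, A, E]
After 4 (swap(9, 6)): [H, C, J, F, B, D, E, I, A, G]
After 5 (swap(9, 1)): [H, G, J, F, B, D, E, I, A, C]
After 6 (rotate_left(2, 5, k=1)): [H, G, F, B, D, J, E, I, A, C]
After 7 (swap(5, 2)): [H, G, J, B, D, F, E, I, A, C]
After 8 (swap(0, 8)): [A, G, J, B, D, F, E, I, H, C]
After 9 (swap(3, 1)): [A, B, J, G, D, F, E, I, H, C]
After 10 (swap(4, 3)): [A, B, J, D, G, F, E, I, H, C]
After 11 (swap(2, 9)): [A, B, C, D, G, F, E, I, H, J]
After 12 (swap(6, 4)): [A, B, C, D, E, F, G, I, H, J]
After 13 (swap(8, 7)): [A, B, C, D, E, F, G, H, I, J]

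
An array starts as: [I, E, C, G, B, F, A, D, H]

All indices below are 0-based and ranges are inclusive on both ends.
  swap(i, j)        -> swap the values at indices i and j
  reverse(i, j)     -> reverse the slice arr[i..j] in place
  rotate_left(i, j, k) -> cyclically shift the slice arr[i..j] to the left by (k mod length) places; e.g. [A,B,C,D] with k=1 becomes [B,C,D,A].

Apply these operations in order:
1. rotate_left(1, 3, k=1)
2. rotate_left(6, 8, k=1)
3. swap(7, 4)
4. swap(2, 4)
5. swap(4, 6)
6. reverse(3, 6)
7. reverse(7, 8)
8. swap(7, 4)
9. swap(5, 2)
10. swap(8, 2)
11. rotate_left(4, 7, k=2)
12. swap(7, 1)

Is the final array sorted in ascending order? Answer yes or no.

Answer: no

Derivation:
After 1 (rotate_left(1, 3, k=1)): [I, C, G, E, B, F, A, D, H]
After 2 (rotate_left(6, 8, k=1)): [I, C, G, E, B, F, D, H, A]
After 3 (swap(7, 4)): [I, C, G, E, H, F, D, B, A]
After 4 (swap(2, 4)): [I, C, H, E, G, F, D, B, A]
After 5 (swap(4, 6)): [I, C, H, E, D, F, G, B, A]
After 6 (reverse(3, 6)): [I, C, H, G, F, D, E, B, A]
After 7 (reverse(7, 8)): [I, C, H, G, F, D, E, A, B]
After 8 (swap(7, 4)): [I, C, H, G, A, D, E, F, B]
After 9 (swap(5, 2)): [I, C, D, G, A, H, E, F, B]
After 10 (swap(8, 2)): [I, C, B, G, A, H, E, F, D]
After 11 (rotate_left(4, 7, k=2)): [I, C, B, G, E, F, A, H, D]
After 12 (swap(7, 1)): [I, H, B, G, E, F, A, C, D]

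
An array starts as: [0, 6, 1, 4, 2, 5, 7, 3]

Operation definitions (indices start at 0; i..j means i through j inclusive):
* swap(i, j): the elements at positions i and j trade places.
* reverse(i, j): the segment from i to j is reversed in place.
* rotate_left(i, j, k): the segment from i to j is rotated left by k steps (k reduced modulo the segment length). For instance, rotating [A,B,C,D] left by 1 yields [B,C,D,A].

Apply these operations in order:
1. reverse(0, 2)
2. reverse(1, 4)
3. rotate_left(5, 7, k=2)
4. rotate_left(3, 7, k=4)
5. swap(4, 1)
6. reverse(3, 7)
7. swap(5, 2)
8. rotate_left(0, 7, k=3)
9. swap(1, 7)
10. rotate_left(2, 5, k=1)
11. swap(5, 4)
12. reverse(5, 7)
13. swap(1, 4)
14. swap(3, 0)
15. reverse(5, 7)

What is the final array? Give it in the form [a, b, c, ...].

After 1 (reverse(0, 2)): [1, 6, 0, 4, 2, 5, 7, 3]
After 2 (reverse(1, 4)): [1, 2, 4, 0, 6, 5, 7, 3]
After 3 (rotate_left(5, 7, k=2)): [1, 2, 4, 0, 6, 3, 5, 7]
After 4 (rotate_left(3, 7, k=4)): [1, 2, 4, 7, 0, 6, 3, 5]
After 5 (swap(4, 1)): [1, 0, 4, 7, 2, 6, 3, 5]
After 6 (reverse(3, 7)): [1, 0, 4, 5, 3, 6, 2, 7]
After 7 (swap(5, 2)): [1, 0, 6, 5, 3, 4, 2, 7]
After 8 (rotate_left(0, 7, k=3)): [5, 3, 4, 2, 7, 1, 0, 6]
After 9 (swap(1, 7)): [5, 6, 4, 2, 7, 1, 0, 3]
After 10 (rotate_left(2, 5, k=1)): [5, 6, 2, 7, 1, 4, 0, 3]
After 11 (swap(5, 4)): [5, 6, 2, 7, 4, 1, 0, 3]
After 12 (reverse(5, 7)): [5, 6, 2, 7, 4, 3, 0, 1]
After 13 (swap(1, 4)): [5, 4, 2, 7, 6, 3, 0, 1]
After 14 (swap(3, 0)): [7, 4, 2, 5, 6, 3, 0, 1]
After 15 (reverse(5, 7)): [7, 4, 2, 5, 6, 1, 0, 3]

Answer: [7, 4, 2, 5, 6, 1, 0, 3]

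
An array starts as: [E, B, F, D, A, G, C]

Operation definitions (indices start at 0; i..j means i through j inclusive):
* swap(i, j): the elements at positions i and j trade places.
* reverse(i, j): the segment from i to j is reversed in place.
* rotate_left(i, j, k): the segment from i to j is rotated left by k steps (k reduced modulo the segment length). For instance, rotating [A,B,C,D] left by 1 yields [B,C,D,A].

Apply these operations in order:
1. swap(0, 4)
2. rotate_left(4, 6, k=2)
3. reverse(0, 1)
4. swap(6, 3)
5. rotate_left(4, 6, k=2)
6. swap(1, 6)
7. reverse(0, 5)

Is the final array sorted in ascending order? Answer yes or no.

Answer: no

Derivation:
After 1 (swap(0, 4)): [A, B, F, D, E, G, C]
After 2 (rotate_left(4, 6, k=2)): [A, B, F, D, C, E, G]
After 3 (reverse(0, 1)): [B, A, F, D, C, E, G]
After 4 (swap(6, 3)): [B, A, F, G, C, E, D]
After 5 (rotate_left(4, 6, k=2)): [B, A, F, G, D, C, E]
After 6 (swap(1, 6)): [B, E, F, G, D, C, A]
After 7 (reverse(0, 5)): [C, D, G, F, E, B, A]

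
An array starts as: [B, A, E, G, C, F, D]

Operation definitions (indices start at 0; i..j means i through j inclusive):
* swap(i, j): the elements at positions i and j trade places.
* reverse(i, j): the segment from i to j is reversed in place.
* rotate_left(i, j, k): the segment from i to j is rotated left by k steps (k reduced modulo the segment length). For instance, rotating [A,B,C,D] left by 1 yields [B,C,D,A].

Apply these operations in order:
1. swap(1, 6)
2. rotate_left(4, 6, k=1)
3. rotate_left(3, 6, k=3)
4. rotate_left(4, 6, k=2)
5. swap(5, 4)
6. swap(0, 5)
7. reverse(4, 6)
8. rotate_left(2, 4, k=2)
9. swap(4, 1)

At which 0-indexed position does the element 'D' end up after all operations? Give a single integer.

After 1 (swap(1, 6)): [B, D, E, G, C, F, A]
After 2 (rotate_left(4, 6, k=1)): [B, D, E, G, F, A, C]
After 3 (rotate_left(3, 6, k=3)): [B, D, E, C, G, F, A]
After 4 (rotate_left(4, 6, k=2)): [B, D, E, C, A, G, F]
After 5 (swap(5, 4)): [B, D, E, C, G, A, F]
After 6 (swap(0, 5)): [A, D, E, C, G, B, F]
After 7 (reverse(4, 6)): [A, D, E, C, F, B, G]
After 8 (rotate_left(2, 4, k=2)): [A, D, F, E, C, B, G]
After 9 (swap(4, 1)): [A, C, F, E, D, B, G]

Answer: 4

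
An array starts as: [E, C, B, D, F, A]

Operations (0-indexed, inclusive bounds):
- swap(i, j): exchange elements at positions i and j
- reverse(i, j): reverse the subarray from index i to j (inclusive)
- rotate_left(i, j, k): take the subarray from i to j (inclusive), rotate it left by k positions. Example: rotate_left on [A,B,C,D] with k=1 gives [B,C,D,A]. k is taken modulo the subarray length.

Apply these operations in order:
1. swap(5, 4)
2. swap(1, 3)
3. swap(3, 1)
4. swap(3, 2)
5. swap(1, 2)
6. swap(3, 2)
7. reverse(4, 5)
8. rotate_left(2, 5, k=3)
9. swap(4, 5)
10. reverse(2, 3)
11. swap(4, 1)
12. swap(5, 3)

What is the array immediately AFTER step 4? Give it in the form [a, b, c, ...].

After 1 (swap(5, 4)): [E, C, B, D, A, F]
After 2 (swap(1, 3)): [E, D, B, C, A, F]
After 3 (swap(3, 1)): [E, C, B, D, A, F]
After 4 (swap(3, 2)): [E, C, D, B, A, F]

Answer: [E, C, D, B, A, F]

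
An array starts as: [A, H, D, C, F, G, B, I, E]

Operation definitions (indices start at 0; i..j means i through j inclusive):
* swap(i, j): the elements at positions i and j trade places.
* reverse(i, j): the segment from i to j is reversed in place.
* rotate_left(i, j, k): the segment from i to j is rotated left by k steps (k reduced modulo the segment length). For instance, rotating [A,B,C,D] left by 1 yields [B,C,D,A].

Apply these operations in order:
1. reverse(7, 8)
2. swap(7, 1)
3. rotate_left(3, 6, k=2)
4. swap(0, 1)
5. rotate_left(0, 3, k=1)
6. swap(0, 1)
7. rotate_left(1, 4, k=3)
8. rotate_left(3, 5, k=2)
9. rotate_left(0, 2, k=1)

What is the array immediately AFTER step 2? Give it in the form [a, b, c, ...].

Answer: [A, E, D, C, F, G, B, H, I]

Derivation:
After 1 (reverse(7, 8)): [A, H, D, C, F, G, B, E, I]
After 2 (swap(7, 1)): [A, E, D, C, F, G, B, H, I]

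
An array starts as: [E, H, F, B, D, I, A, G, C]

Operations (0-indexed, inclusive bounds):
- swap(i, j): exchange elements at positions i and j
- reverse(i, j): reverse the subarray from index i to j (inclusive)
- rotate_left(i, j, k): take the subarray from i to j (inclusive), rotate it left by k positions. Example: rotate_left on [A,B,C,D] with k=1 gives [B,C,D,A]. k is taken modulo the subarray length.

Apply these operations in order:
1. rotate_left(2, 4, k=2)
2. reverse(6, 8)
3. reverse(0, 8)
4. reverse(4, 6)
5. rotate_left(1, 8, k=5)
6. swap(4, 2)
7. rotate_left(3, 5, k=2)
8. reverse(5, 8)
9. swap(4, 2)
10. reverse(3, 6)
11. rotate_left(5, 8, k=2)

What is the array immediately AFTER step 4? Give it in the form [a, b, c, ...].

After 1 (rotate_left(2, 4, k=2)): [E, H, D, F, B, I, A, G, C]
After 2 (reverse(6, 8)): [E, H, D, F, B, I, C, G, A]
After 3 (reverse(0, 8)): [A, G, C, I, B, F, D, H, E]
After 4 (reverse(4, 6)): [A, G, C, I, D, F, B, H, E]

Answer: [A, G, C, I, D, F, B, H, E]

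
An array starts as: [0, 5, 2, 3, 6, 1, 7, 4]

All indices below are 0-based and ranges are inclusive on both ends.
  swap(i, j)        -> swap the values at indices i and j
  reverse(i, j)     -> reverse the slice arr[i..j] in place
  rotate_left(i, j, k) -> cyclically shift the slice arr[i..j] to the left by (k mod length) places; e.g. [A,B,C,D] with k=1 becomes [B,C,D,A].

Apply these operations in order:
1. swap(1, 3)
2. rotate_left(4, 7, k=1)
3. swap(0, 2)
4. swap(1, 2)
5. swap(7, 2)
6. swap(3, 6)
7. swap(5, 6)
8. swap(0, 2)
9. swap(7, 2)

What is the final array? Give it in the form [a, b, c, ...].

After 1 (swap(1, 3)): [0, 3, 2, 5, 6, 1, 7, 4]
After 2 (rotate_left(4, 7, k=1)): [0, 3, 2, 5, 1, 7, 4, 6]
After 3 (swap(0, 2)): [2, 3, 0, 5, 1, 7, 4, 6]
After 4 (swap(1, 2)): [2, 0, 3, 5, 1, 7, 4, 6]
After 5 (swap(7, 2)): [2, 0, 6, 5, 1, 7, 4, 3]
After 6 (swap(3, 6)): [2, 0, 6, 4, 1, 7, 5, 3]
After 7 (swap(5, 6)): [2, 0, 6, 4, 1, 5, 7, 3]
After 8 (swap(0, 2)): [6, 0, 2, 4, 1, 5, 7, 3]
After 9 (swap(7, 2)): [6, 0, 3, 4, 1, 5, 7, 2]

Answer: [6, 0, 3, 4, 1, 5, 7, 2]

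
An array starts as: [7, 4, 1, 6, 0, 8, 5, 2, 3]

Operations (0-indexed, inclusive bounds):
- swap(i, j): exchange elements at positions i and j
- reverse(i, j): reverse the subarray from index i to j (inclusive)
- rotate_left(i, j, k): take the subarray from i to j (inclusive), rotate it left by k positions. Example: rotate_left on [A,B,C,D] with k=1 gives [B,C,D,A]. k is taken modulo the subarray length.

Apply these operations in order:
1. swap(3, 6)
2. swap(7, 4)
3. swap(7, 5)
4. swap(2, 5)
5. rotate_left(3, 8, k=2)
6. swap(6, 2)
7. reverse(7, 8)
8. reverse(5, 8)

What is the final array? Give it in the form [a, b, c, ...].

After 1 (swap(3, 6)): [7, 4, 1, 5, 0, 8, 6, 2, 3]
After 2 (swap(7, 4)): [7, 4, 1, 5, 2, 8, 6, 0, 3]
After 3 (swap(7, 5)): [7, 4, 1, 5, 2, 0, 6, 8, 3]
After 4 (swap(2, 5)): [7, 4, 0, 5, 2, 1, 6, 8, 3]
After 5 (rotate_left(3, 8, k=2)): [7, 4, 0, 1, 6, 8, 3, 5, 2]
After 6 (swap(6, 2)): [7, 4, 3, 1, 6, 8, 0, 5, 2]
After 7 (reverse(7, 8)): [7, 4, 3, 1, 6, 8, 0, 2, 5]
After 8 (reverse(5, 8)): [7, 4, 3, 1, 6, 5, 2, 0, 8]

Answer: [7, 4, 3, 1, 6, 5, 2, 0, 8]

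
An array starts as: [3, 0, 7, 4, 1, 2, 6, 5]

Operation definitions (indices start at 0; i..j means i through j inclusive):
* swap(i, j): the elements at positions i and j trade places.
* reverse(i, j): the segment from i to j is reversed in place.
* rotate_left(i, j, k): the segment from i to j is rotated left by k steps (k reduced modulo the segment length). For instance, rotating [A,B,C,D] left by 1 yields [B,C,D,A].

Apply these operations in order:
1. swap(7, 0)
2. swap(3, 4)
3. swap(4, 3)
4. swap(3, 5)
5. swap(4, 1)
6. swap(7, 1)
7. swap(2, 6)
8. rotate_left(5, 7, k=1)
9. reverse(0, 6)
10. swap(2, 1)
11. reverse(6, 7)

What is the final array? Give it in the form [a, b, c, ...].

Answer: [1, 0, 7, 2, 6, 3, 4, 5]

Derivation:
After 1 (swap(7, 0)): [5, 0, 7, 4, 1, 2, 6, 3]
After 2 (swap(3, 4)): [5, 0, 7, 1, 4, 2, 6, 3]
After 3 (swap(4, 3)): [5, 0, 7, 4, 1, 2, 6, 3]
After 4 (swap(3, 5)): [5, 0, 7, 2, 1, 4, 6, 3]
After 5 (swap(4, 1)): [5, 1, 7, 2, 0, 4, 6, 3]
After 6 (swap(7, 1)): [5, 3, 7, 2, 0, 4, 6, 1]
After 7 (swap(2, 6)): [5, 3, 6, 2, 0, 4, 7, 1]
After 8 (rotate_left(5, 7, k=1)): [5, 3, 6, 2, 0, 7, 1, 4]
After 9 (reverse(0, 6)): [1, 7, 0, 2, 6, 3, 5, 4]
After 10 (swap(2, 1)): [1, 0, 7, 2, 6, 3, 5, 4]
After 11 (reverse(6, 7)): [1, 0, 7, 2, 6, 3, 4, 5]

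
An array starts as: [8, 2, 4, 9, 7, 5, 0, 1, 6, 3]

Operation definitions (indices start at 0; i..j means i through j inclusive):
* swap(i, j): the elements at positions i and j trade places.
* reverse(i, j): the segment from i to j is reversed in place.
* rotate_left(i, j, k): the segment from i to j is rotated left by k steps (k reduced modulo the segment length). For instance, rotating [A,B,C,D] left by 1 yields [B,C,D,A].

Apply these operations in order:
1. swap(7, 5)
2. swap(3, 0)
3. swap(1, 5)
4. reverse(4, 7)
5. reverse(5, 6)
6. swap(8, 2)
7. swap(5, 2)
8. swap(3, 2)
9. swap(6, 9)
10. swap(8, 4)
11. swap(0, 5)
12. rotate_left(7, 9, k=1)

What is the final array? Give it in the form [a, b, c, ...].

Answer: [6, 1, 8, 2, 4, 9, 3, 5, 0, 7]

Derivation:
After 1 (swap(7, 5)): [8, 2, 4, 9, 7, 1, 0, 5, 6, 3]
After 2 (swap(3, 0)): [9, 2, 4, 8, 7, 1, 0, 5, 6, 3]
After 3 (swap(1, 5)): [9, 1, 4, 8, 7, 2, 0, 5, 6, 3]
After 4 (reverse(4, 7)): [9, 1, 4, 8, 5, 0, 2, 7, 6, 3]
After 5 (reverse(5, 6)): [9, 1, 4, 8, 5, 2, 0, 7, 6, 3]
After 6 (swap(8, 2)): [9, 1, 6, 8, 5, 2, 0, 7, 4, 3]
After 7 (swap(5, 2)): [9, 1, 2, 8, 5, 6, 0, 7, 4, 3]
After 8 (swap(3, 2)): [9, 1, 8, 2, 5, 6, 0, 7, 4, 3]
After 9 (swap(6, 9)): [9, 1, 8, 2, 5, 6, 3, 7, 4, 0]
After 10 (swap(8, 4)): [9, 1, 8, 2, 4, 6, 3, 7, 5, 0]
After 11 (swap(0, 5)): [6, 1, 8, 2, 4, 9, 3, 7, 5, 0]
After 12 (rotate_left(7, 9, k=1)): [6, 1, 8, 2, 4, 9, 3, 5, 0, 7]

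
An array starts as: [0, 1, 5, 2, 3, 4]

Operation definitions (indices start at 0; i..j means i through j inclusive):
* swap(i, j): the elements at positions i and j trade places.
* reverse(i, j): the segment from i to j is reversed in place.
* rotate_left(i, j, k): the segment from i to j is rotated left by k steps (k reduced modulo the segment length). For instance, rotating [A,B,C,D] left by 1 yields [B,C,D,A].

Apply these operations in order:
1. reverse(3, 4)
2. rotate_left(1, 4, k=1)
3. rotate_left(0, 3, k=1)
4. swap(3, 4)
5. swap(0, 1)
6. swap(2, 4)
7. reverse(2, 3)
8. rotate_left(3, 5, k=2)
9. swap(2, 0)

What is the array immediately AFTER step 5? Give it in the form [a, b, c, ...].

Answer: [3, 5, 2, 1, 0, 4]

Derivation:
After 1 (reverse(3, 4)): [0, 1, 5, 3, 2, 4]
After 2 (rotate_left(1, 4, k=1)): [0, 5, 3, 2, 1, 4]
After 3 (rotate_left(0, 3, k=1)): [5, 3, 2, 0, 1, 4]
After 4 (swap(3, 4)): [5, 3, 2, 1, 0, 4]
After 5 (swap(0, 1)): [3, 5, 2, 1, 0, 4]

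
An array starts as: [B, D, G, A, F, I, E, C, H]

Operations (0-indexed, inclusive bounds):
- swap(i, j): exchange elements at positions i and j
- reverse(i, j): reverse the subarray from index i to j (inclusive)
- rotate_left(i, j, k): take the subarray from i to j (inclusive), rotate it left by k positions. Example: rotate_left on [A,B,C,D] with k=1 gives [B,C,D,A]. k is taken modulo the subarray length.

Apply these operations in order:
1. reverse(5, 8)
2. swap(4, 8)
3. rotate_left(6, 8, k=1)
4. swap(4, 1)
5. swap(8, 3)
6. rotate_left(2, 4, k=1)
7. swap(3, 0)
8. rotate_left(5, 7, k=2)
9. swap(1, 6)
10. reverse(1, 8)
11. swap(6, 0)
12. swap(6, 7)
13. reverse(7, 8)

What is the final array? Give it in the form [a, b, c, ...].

Answer: [B, A, E, I, F, G, C, H, D]

Derivation:
After 1 (reverse(5, 8)): [B, D, G, A, F, H, C, E, I]
After 2 (swap(4, 8)): [B, D, G, A, I, H, C, E, F]
After 3 (rotate_left(6, 8, k=1)): [B, D, G, A, I, H, E, F, C]
After 4 (swap(4, 1)): [B, I, G, A, D, H, E, F, C]
After 5 (swap(8, 3)): [B, I, G, C, D, H, E, F, A]
After 6 (rotate_left(2, 4, k=1)): [B, I, C, D, G, H, E, F, A]
After 7 (swap(3, 0)): [D, I, C, B, G, H, E, F, A]
After 8 (rotate_left(5, 7, k=2)): [D, I, C, B, G, F, H, E, A]
After 9 (swap(1, 6)): [D, H, C, B, G, F, I, E, A]
After 10 (reverse(1, 8)): [D, A, E, I, F, G, B, C, H]
After 11 (swap(6, 0)): [B, A, E, I, F, G, D, C, H]
After 12 (swap(6, 7)): [B, A, E, I, F, G, C, D, H]
After 13 (reverse(7, 8)): [B, A, E, I, F, G, C, H, D]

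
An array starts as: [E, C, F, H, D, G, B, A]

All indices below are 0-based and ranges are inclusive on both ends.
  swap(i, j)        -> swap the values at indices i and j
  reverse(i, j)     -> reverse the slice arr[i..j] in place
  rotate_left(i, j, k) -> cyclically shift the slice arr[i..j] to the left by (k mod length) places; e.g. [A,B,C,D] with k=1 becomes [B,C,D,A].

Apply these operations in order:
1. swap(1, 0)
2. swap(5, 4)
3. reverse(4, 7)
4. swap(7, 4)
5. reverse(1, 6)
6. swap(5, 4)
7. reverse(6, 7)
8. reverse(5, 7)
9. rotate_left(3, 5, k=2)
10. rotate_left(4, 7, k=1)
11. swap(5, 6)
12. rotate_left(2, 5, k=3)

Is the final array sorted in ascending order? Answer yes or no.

Answer: no

Derivation:
After 1 (swap(1, 0)): [C, E, F, H, D, G, B, A]
After 2 (swap(5, 4)): [C, E, F, H, G, D, B, A]
After 3 (reverse(4, 7)): [C, E, F, H, A, B, D, G]
After 4 (swap(7, 4)): [C, E, F, H, G, B, D, A]
After 5 (reverse(1, 6)): [C, D, B, G, H, F, E, A]
After 6 (swap(5, 4)): [C, D, B, G, F, H, E, A]
After 7 (reverse(6, 7)): [C, D, B, G, F, H, A, E]
After 8 (reverse(5, 7)): [C, D, B, G, F, E, A, H]
After 9 (rotate_left(3, 5, k=2)): [C, D, B, E, G, F, A, H]
After 10 (rotate_left(4, 7, k=1)): [C, D, B, E, F, A, H, G]
After 11 (swap(5, 6)): [C, D, B, E, F, H, A, G]
After 12 (rotate_left(2, 5, k=3)): [C, D, H, B, E, F, A, G]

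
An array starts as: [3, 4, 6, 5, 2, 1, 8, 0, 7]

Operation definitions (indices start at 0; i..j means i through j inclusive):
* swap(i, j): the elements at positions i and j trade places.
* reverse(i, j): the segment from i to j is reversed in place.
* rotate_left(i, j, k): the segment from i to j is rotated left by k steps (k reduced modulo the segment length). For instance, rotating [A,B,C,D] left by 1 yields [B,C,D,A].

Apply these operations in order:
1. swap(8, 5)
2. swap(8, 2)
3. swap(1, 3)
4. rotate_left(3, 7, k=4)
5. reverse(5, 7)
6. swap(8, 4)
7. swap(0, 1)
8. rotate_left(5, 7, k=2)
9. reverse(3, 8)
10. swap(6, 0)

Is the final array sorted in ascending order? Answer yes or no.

After 1 (swap(8, 5)): [3, 4, 6, 5, 2, 7, 8, 0, 1]
After 2 (swap(8, 2)): [3, 4, 1, 5, 2, 7, 8, 0, 6]
After 3 (swap(1, 3)): [3, 5, 1, 4, 2, 7, 8, 0, 6]
After 4 (rotate_left(3, 7, k=4)): [3, 5, 1, 0, 4, 2, 7, 8, 6]
After 5 (reverse(5, 7)): [3, 5, 1, 0, 4, 8, 7, 2, 6]
After 6 (swap(8, 4)): [3, 5, 1, 0, 6, 8, 7, 2, 4]
After 7 (swap(0, 1)): [5, 3, 1, 0, 6, 8, 7, 2, 4]
After 8 (rotate_left(5, 7, k=2)): [5, 3, 1, 0, 6, 2, 8, 7, 4]
After 9 (reverse(3, 8)): [5, 3, 1, 4, 7, 8, 2, 6, 0]
After 10 (swap(6, 0)): [2, 3, 1, 4, 7, 8, 5, 6, 0]

Answer: no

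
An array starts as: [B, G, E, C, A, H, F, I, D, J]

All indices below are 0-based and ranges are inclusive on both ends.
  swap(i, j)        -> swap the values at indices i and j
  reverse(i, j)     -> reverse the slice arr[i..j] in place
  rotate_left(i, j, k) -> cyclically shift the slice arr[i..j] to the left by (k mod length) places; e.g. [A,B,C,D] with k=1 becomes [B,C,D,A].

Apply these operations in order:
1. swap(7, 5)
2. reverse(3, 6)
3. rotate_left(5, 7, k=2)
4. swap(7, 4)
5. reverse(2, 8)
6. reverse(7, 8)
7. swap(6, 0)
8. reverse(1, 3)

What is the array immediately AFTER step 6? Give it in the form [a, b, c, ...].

After 1 (swap(7, 5)): [B, G, E, C, A, I, F, H, D, J]
After 2 (reverse(3, 6)): [B, G, E, F, I, A, C, H, D, J]
After 3 (rotate_left(5, 7, k=2)): [B, G, E, F, I, H, A, C, D, J]
After 4 (swap(7, 4)): [B, G, E, F, C, H, A, I, D, J]
After 5 (reverse(2, 8)): [B, G, D, I, A, H, C, F, E, J]
After 6 (reverse(7, 8)): [B, G, D, I, A, H, C, E, F, J]

Answer: [B, G, D, I, A, H, C, E, F, J]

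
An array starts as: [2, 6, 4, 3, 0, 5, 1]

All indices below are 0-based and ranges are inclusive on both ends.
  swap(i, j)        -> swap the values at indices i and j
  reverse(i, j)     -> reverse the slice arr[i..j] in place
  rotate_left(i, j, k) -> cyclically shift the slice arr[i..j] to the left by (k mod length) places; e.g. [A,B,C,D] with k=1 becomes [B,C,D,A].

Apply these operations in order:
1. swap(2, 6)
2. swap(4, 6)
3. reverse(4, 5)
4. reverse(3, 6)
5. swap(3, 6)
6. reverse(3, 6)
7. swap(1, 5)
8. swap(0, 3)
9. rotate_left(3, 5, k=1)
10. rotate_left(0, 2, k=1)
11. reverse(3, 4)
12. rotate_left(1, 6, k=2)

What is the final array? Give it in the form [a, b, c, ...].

After 1 (swap(2, 6)): [2, 6, 1, 3, 0, 5, 4]
After 2 (swap(4, 6)): [2, 6, 1, 3, 4, 5, 0]
After 3 (reverse(4, 5)): [2, 6, 1, 3, 5, 4, 0]
After 4 (reverse(3, 6)): [2, 6, 1, 0, 4, 5, 3]
After 5 (swap(3, 6)): [2, 6, 1, 3, 4, 5, 0]
After 6 (reverse(3, 6)): [2, 6, 1, 0, 5, 4, 3]
After 7 (swap(1, 5)): [2, 4, 1, 0, 5, 6, 3]
After 8 (swap(0, 3)): [0, 4, 1, 2, 5, 6, 3]
After 9 (rotate_left(3, 5, k=1)): [0, 4, 1, 5, 6, 2, 3]
After 10 (rotate_left(0, 2, k=1)): [4, 1, 0, 5, 6, 2, 3]
After 11 (reverse(3, 4)): [4, 1, 0, 6, 5, 2, 3]
After 12 (rotate_left(1, 6, k=2)): [4, 6, 5, 2, 3, 1, 0]

Answer: [4, 6, 5, 2, 3, 1, 0]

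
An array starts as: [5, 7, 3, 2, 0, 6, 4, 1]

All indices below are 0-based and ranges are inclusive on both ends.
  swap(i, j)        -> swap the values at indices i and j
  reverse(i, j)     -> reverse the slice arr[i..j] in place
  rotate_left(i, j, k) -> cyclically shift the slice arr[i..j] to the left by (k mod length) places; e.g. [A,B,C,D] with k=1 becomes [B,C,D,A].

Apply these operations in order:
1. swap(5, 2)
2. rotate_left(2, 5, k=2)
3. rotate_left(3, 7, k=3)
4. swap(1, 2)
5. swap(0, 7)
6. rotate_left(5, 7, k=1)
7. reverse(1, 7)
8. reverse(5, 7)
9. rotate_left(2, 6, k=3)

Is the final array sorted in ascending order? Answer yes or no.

After 1 (swap(5, 2)): [5, 7, 6, 2, 0, 3, 4, 1]
After 2 (rotate_left(2, 5, k=2)): [5, 7, 0, 3, 6, 2, 4, 1]
After 3 (rotate_left(3, 7, k=3)): [5, 7, 0, 4, 1, 3, 6, 2]
After 4 (swap(1, 2)): [5, 0, 7, 4, 1, 3, 6, 2]
After 5 (swap(0, 7)): [2, 0, 7, 4, 1, 3, 6, 5]
After 6 (rotate_left(5, 7, k=1)): [2, 0, 7, 4, 1, 6, 5, 3]
After 7 (reverse(1, 7)): [2, 3, 5, 6, 1, 4, 7, 0]
After 8 (reverse(5, 7)): [2, 3, 5, 6, 1, 0, 7, 4]
After 9 (rotate_left(2, 6, k=3)): [2, 3, 0, 7, 5, 6, 1, 4]

Answer: no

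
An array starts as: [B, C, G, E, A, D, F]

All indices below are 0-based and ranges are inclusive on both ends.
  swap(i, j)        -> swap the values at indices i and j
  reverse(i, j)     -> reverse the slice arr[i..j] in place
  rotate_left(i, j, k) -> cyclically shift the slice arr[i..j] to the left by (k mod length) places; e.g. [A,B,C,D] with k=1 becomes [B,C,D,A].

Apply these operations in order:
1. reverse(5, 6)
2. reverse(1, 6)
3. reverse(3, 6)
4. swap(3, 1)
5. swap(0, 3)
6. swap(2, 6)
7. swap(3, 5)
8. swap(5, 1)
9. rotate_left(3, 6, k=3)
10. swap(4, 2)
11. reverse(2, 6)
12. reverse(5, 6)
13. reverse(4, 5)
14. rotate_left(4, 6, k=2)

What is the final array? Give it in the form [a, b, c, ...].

Answer: [D, B, C, G, F, E, A]

Derivation:
After 1 (reverse(5, 6)): [B, C, G, E, A, F, D]
After 2 (reverse(1, 6)): [B, D, F, A, E, G, C]
After 3 (reverse(3, 6)): [B, D, F, C, G, E, A]
After 4 (swap(3, 1)): [B, C, F, D, G, E, A]
After 5 (swap(0, 3)): [D, C, F, B, G, E, A]
After 6 (swap(2, 6)): [D, C, A, B, G, E, F]
After 7 (swap(3, 5)): [D, C, A, E, G, B, F]
After 8 (swap(5, 1)): [D, B, A, E, G, C, F]
After 9 (rotate_left(3, 6, k=3)): [D, B, A, F, E, G, C]
After 10 (swap(4, 2)): [D, B, E, F, A, G, C]
After 11 (reverse(2, 6)): [D, B, C, G, A, F, E]
After 12 (reverse(5, 6)): [D, B, C, G, A, E, F]
After 13 (reverse(4, 5)): [D, B, C, G, E, A, F]
After 14 (rotate_left(4, 6, k=2)): [D, B, C, G, F, E, A]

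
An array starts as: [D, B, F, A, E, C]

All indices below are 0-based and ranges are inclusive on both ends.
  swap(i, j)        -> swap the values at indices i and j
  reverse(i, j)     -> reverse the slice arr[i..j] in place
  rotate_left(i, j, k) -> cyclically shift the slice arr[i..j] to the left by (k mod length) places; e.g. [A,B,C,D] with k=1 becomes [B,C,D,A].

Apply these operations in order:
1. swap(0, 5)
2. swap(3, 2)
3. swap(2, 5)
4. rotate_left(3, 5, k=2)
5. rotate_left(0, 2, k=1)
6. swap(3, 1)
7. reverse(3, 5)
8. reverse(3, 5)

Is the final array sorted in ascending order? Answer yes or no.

After 1 (swap(0, 5)): [C, B, F, A, E, D]
After 2 (swap(3, 2)): [C, B, A, F, E, D]
After 3 (swap(2, 5)): [C, B, D, F, E, A]
After 4 (rotate_left(3, 5, k=2)): [C, B, D, A, F, E]
After 5 (rotate_left(0, 2, k=1)): [B, D, C, A, F, E]
After 6 (swap(3, 1)): [B, A, C, D, F, E]
After 7 (reverse(3, 5)): [B, A, C, E, F, D]
After 8 (reverse(3, 5)): [B, A, C, D, F, E]

Answer: no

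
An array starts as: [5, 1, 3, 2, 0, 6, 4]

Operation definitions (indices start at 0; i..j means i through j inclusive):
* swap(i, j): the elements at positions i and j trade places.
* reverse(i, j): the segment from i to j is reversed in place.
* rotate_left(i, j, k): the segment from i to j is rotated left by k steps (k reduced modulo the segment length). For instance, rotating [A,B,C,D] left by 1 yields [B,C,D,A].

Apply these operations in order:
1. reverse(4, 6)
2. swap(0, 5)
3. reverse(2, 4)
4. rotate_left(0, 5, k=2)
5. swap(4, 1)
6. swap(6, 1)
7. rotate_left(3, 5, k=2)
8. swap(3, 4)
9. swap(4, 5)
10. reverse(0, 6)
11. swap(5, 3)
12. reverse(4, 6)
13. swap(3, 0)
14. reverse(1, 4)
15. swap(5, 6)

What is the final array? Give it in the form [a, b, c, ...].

After 1 (reverse(4, 6)): [5, 1, 3, 2, 4, 6, 0]
After 2 (swap(0, 5)): [6, 1, 3, 2, 4, 5, 0]
After 3 (reverse(2, 4)): [6, 1, 4, 2, 3, 5, 0]
After 4 (rotate_left(0, 5, k=2)): [4, 2, 3, 5, 6, 1, 0]
After 5 (swap(4, 1)): [4, 6, 3, 5, 2, 1, 0]
After 6 (swap(6, 1)): [4, 0, 3, 5, 2, 1, 6]
After 7 (rotate_left(3, 5, k=2)): [4, 0, 3, 1, 5, 2, 6]
After 8 (swap(3, 4)): [4, 0, 3, 5, 1, 2, 6]
After 9 (swap(4, 5)): [4, 0, 3, 5, 2, 1, 6]
After 10 (reverse(0, 6)): [6, 1, 2, 5, 3, 0, 4]
After 11 (swap(5, 3)): [6, 1, 2, 0, 3, 5, 4]
After 12 (reverse(4, 6)): [6, 1, 2, 0, 4, 5, 3]
After 13 (swap(3, 0)): [0, 1, 2, 6, 4, 5, 3]
After 14 (reverse(1, 4)): [0, 4, 6, 2, 1, 5, 3]
After 15 (swap(5, 6)): [0, 4, 6, 2, 1, 3, 5]

Answer: [0, 4, 6, 2, 1, 3, 5]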